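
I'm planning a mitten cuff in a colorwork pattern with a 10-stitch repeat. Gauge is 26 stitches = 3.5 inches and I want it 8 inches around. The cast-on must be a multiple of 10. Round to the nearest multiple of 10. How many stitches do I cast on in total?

60 stitches.

26 / 3.5 = 7.429 sts per inch.
8 × 7.429 = 59.43 sts.
Nearest multiple of 10: 60.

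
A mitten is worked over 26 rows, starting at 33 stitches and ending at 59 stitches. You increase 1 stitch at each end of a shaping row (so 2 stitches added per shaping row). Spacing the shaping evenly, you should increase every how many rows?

Increase every 2nd row.

Stitches to add: |59 − 33| = 26.
Shaping rows needed: 26 / 2 = 13.
26 rows / 13 = every 2 rows.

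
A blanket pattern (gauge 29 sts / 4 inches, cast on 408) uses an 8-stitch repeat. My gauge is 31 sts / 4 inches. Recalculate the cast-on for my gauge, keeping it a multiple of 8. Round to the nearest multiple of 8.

408 × 31 / 29 = 436.14.
Nearest multiple of 8: 440.

440 stitches.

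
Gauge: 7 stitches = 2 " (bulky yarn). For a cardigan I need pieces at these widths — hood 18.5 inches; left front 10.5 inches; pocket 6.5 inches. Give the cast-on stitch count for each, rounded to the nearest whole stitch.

hood 65; left front 37; pocket 23.

Rate = 7/2 = 3.5 sts per in.
hood: 18.5 × 3.5 = 64.75 → 65.
left front: 10.5 × 3.5 = 36.75 → 37.
pocket: 6.5 × 3.5 = 22.75 → 23.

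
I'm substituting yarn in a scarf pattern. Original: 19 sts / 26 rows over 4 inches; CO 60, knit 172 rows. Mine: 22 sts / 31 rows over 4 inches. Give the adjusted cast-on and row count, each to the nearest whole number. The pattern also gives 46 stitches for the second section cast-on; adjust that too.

Stitches: 60 × 22/19 = 69.47 → 69.
Rows: 172 × 31/26 = 205.08 → 205.
second section cast-on: 46 × 22/19 = 53.26 → 53.

Cast on 69 stitches; work 205 rows; second section cast-on 53 stitches.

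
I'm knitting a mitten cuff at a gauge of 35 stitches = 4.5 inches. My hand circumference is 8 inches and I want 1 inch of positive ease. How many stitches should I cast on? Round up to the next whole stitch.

Finished = 8 + 1 = 9 in.
35 / 4.5 = 7.778 sts per inch.
9.00 × 7.778 = 70.00 sts.

CO 70 sts.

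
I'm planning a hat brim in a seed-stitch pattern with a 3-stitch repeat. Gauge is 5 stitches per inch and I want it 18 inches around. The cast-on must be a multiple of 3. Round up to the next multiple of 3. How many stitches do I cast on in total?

5 / 1 = 5 sts per inch.
18 × 5 = 90.00 sts.
Next multiple of 3: 90.

CO 90 sts.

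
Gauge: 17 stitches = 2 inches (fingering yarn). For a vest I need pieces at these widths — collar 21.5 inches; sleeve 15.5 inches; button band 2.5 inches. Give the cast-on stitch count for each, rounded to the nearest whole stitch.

collar 183; sleeve 132; button band 21.

Rate = 17/2 = 8.5 sts per in.
collar: 21.5 × 8.5 = 182.75 → 183.
sleeve: 15.5 × 8.5 = 131.75 → 132.
button band: 2.5 × 8.5 = 21.25 → 21.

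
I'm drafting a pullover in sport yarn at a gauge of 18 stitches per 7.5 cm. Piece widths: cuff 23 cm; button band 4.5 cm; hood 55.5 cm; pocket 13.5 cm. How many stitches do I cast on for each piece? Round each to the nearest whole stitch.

Rate = 18/7.5 = 2.4 sts per cm.
cuff: 23 × 2.4 = 55.20 → 55.
button band: 4.5 × 2.4 = 10.80 → 11.
hood: 55.5 × 2.4 = 133.20 → 133.
pocket: 13.5 × 2.4 = 32.40 → 32.

cuff 55; button band 11; hood 133; pocket 32.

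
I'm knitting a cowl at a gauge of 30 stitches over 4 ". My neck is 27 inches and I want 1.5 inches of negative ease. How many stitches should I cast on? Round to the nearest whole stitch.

Finished = 27 − 1.5 = 25.5 in.
30 / 4 = 7.5 sts per inch.
25.50 × 7.5 = 191.25 sts.
→ 191 sts.

Cast on 191 stitches.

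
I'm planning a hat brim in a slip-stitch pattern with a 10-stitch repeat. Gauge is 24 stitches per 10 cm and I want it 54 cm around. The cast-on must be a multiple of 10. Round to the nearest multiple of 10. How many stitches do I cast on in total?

24 / 10 = 2.4 sts per cm.
54 × 2.4 = 129.60 sts.
Nearest multiple of 10: 130.

CO 130 sts.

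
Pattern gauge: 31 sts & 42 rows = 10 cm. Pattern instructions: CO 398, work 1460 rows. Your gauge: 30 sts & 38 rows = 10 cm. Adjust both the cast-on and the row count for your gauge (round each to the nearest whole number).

Stitches: 398 × 30/31 = 385.16 → 385.
Rows: 1460 × 38/42 = 1320.95 → 1321.

Cast on 385 stitches; work 1321 rows.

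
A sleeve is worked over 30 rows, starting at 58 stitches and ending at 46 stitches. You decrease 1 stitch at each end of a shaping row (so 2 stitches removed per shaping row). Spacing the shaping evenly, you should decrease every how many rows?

Decrease every 5th row.

Stitches to remove: |46 − 58| = 12.
Shaping rows needed: 12 / 2 = 6.
30 rows / 6 = every 5 rows.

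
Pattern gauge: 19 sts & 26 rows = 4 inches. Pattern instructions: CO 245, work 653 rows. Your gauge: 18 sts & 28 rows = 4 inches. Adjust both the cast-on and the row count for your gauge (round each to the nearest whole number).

Cast on 232 stitches; work 703 rows.

Stitches: 245 × 18/19 = 232.11 → 232.
Rows: 653 × 28/26 = 703.23 → 703.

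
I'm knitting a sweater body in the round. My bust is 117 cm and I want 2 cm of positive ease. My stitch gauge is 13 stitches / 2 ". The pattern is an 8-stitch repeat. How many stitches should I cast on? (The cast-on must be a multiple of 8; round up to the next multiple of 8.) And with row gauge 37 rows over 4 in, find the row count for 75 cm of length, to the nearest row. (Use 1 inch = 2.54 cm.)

Cast on 312 stitches; work 273 rows.

Finished = 117 + 2 = 119 cm.
119 cm × 1/2.54 = 46.85 inches.
13/2 = 6.5 sts per in; 46.85 × 6.5 = 304.53 sts.
Next multiple of 8 → 312.
75 cm = 29.53 inches; × 9.25 = 273.13 → 273 rows.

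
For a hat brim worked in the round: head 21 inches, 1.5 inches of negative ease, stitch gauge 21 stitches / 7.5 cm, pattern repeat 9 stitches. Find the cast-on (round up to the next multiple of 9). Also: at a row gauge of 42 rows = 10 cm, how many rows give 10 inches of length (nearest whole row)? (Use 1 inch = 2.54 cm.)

Finished = 21 − 1.5 = 19.5 inches.
19.5 inches × 2.54 = 49.53 cm.
21/7.5 = 2.8 sts per cm; 49.53 × 2.8 = 138.68 sts.
Next multiple of 9 → 144.
10 inches = 25.40 cm; × 4.2 = 106.68 → 107 rows.

Cast on 144 stitches; work 107 rows.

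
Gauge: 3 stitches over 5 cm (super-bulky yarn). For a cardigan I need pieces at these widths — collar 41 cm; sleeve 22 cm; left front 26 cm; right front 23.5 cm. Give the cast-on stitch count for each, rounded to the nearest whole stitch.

collar 25; sleeve 13; left front 16; right front 14.

Rate = 3/5 = 0.6 sts per cm.
collar: 41 × 0.6 = 24.60 → 25.
sleeve: 22 × 0.6 = 13.20 → 13.
left front: 26 × 0.6 = 15.60 → 16.
right front: 23.5 × 0.6 = 14.10 → 14.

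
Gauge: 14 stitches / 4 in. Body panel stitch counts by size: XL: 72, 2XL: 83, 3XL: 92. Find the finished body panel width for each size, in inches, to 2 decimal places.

XL 20.57 inches; 2XL 23.71 inches; 3XL 26.29 inches.

14/4 = 3.5 sts per in.
XL: 72 / 3.5 = 20.571 → 20.57 in.
2XL: 83 / 3.5 = 23.714 → 23.71 in.
3XL: 92 / 3.5 = 26.286 → 26.29 in.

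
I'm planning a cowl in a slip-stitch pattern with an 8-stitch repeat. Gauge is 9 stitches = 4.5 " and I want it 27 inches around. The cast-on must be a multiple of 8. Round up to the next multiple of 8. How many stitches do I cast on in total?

9 / 4.5 = 2 sts per inch.
27 × 2 = 54.00 sts.
Next multiple of 8: 56.

Cast on 56 stitches.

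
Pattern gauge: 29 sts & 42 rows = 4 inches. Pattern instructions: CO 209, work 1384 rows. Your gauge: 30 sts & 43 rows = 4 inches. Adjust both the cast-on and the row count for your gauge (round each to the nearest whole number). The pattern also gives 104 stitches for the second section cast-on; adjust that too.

Cast on 216 stitches; work 1417 rows; second section cast-on 108 stitches.

Stitches: 209 × 30/29 = 216.21 → 216.
Rows: 1384 × 43/42 = 1416.95 → 1417.
second section cast-on: 104 × 30/29 = 107.59 → 108.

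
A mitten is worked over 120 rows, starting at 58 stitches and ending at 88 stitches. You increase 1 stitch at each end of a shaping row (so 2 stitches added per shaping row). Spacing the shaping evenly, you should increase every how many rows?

Stitches to add: |88 − 58| = 30.
Shaping rows needed: 30 / 2 = 15.
120 rows / 15 = every 8 rows.

Increase every 8th row.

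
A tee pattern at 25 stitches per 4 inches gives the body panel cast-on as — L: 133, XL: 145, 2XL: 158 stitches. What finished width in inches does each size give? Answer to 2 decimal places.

25/4 = 6.25 sts per in.
L: 133 / 6.25 = 21.280 → 21.28 in.
XL: 145 / 6.25 = 23.200 → 23.20 in.
2XL: 158 / 6.25 = 25.280 → 25.28 in.

L 21.28 inches; XL 23.20 inches; 2XL 25.28 inches.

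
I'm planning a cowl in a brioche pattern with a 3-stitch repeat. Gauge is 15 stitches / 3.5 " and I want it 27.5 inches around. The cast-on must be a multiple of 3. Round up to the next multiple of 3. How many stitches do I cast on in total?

15 / 3.5 = 4.286 sts per inch.
27.5 × 4.286 = 117.86 sts.
Next multiple of 3: 120.

120 stitches.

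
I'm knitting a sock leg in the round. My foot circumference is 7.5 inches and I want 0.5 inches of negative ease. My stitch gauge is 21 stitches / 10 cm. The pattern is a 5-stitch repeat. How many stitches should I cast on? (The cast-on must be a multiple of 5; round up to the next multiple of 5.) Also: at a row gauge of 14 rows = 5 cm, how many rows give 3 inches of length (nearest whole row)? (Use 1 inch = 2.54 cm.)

Cast on 40 stitches; work 21 rows.

Finished = 7.5 − 0.5 = 7 inches.
7 inches × 2.54 = 17.78 cm.
21/10 = 2.1 sts per cm; 17.78 × 2.1 = 37.34 sts.
Next multiple of 5 → 40.
3 inches = 7.62 cm; × 2.8 = 21.34 → 21 rows.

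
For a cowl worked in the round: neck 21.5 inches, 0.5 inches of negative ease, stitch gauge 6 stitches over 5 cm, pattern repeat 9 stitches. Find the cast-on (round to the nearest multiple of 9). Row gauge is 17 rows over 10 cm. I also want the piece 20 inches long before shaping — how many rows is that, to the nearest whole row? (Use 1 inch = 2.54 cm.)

Finished = 21.5 − 0.5 = 21 inches.
21 inches × 2.54 = 53.34 cm.
6/5 = 1.2 sts per cm; 53.34 × 1.2 = 64.01 sts.
Nearest multiple of 9 → 63.
20 inches = 50.80 cm; × 1.7 = 86.36 → 86 rows.

Cast on 63 stitches; work 86 rows.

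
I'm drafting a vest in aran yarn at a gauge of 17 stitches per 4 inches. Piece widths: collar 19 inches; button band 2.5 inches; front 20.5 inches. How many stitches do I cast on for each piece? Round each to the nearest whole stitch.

collar 81; button band 11; front 87.

Rate = 17/4 = 4.25 sts per in.
collar: 19 × 4.25 = 80.75 → 81.
button band: 2.5 × 4.25 = 10.62 → 11.
front: 20.5 × 4.25 = 87.12 → 87.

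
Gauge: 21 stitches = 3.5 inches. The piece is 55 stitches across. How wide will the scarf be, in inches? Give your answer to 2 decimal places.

21 stitches / 3.5 inch = 6 stitches per inch.
55 / 6 = 9.167 inches.

9.17 inches.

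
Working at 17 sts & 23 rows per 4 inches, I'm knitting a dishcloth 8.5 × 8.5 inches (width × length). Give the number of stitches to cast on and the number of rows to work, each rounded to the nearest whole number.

Cast on 36 stitches and work 49 rows.

Stitch gauge = 17/4 = 4.25 sts/in; 8.5 × 4.25 = 36.12 → 36 sts.
Row gauge = 23/4 = 5.75 rows/in; 8.5 × 5.75 = 48.88 → 49 rows.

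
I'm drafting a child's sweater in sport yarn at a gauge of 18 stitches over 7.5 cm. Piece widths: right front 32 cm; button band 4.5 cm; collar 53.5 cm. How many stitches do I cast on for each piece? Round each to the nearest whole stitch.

Rate = 18/7.5 = 2.4 sts per cm.
right front: 32 × 2.4 = 76.80 → 77.
button band: 4.5 × 2.4 = 10.80 → 11.
collar: 53.5 × 2.4 = 128.40 → 128.

right front 77; button band 11; collar 128.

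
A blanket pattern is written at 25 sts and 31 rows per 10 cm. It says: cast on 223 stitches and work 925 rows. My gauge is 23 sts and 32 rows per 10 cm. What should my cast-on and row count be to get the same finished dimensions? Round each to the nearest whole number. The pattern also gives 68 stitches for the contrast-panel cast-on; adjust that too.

Stitches: 223 × 23/25 = 205.16 → 205.
Rows: 925 × 32/31 = 954.84 → 955.
contrast-panel cast-on: 68 × 23/25 = 62.56 → 63.

Cast on 205 stitches; work 955 rows; contrast-panel cast-on 63 stitches.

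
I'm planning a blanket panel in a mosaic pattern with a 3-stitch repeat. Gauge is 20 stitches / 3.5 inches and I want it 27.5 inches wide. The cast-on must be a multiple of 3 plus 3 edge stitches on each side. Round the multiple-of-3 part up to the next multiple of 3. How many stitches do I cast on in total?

CO 159 sts.

20 / 3.5 = 5.714 sts per inch.
27.5 × 5.714 = 157.14 sts.
Less 6 edge sts → 151.14 for the repeat.
Next multiple of 3: 153.
Add back 6 edge sts → 159.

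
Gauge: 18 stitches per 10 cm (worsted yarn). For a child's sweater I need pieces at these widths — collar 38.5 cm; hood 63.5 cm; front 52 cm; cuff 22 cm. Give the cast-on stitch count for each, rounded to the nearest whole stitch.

collar 69; hood 114; front 94; cuff 40.

Rate = 18/10 = 1.8 sts per cm.
collar: 38.5 × 1.8 = 69.30 → 69.
hood: 63.5 × 1.8 = 114.30 → 114.
front: 52 × 1.8 = 93.60 → 94.
cuff: 22 × 1.8 = 39.60 → 40.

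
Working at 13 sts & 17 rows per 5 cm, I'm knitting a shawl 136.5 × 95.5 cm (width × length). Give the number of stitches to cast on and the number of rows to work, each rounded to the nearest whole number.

Cast on 355 stitches and work 325 rows.

Stitch gauge = 13/5 = 2.6 sts/cm; 136.5 × 2.6 = 354.90 → 355 sts.
Row gauge = 17/5 = 3.4 rows/cm; 95.5 × 3.4 = 324.70 → 325 rows.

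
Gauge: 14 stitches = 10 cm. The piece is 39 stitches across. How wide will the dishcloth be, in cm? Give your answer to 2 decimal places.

14 stitches / 10 cm = 1.4 stitches per cm.
39 / 1.4 = 27.857 cm.

27.86 cm.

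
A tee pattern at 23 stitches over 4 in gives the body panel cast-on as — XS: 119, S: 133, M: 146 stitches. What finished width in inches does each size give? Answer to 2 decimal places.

23/4 = 5.75 sts per in.
XS: 119 / 5.75 = 20.696 → 20.70 in.
S: 133 / 5.75 = 23.130 → 23.13 in.
M: 146 / 5.75 = 25.391 → 25.39 in.

XS 20.70 inches; S 23.13 inches; M 25.39 inches.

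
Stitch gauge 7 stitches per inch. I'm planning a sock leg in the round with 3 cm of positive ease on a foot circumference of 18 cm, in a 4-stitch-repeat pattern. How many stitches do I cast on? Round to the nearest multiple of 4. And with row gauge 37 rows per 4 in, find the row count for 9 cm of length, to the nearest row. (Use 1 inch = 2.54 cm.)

Finished = 18 + 3 = 21 cm.
21 cm × 1/2.54 = 8.27 inches.
7/1 = 7 sts per in; 8.27 × 7 = 57.87 sts.
Nearest multiple of 4 → 56.
9 cm = 3.54 inches; × 9.25 = 32.78 → 33 rows.

Cast on 56 stitches; work 33 rows.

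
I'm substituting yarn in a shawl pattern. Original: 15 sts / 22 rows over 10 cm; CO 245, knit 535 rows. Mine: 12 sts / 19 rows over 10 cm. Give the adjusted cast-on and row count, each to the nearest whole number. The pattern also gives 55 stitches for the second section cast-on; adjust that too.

Stitches: 245 × 12/15 = 196.00 → 196.
Rows: 535 × 19/22 = 462.05 → 462.
second section cast-on: 55 × 12/15 = 44.00 → 44.

Cast on 196 stitches; work 462 rows; second section cast-on 44 stitches.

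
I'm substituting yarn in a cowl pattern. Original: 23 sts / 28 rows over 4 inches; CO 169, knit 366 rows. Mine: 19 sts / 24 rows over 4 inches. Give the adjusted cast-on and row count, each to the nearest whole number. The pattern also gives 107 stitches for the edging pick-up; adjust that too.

Stitches: 169 × 19/23 = 139.61 → 140.
Rows: 366 × 24/28 = 313.71 → 314.
edging pick-up: 107 × 19/23 = 88.39 → 88.

Cast on 140 stitches; work 314 rows; edging pick-up 88 stitches.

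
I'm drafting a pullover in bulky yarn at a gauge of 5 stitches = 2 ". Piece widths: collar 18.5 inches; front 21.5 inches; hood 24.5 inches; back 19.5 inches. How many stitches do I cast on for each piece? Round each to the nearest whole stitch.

Rate = 5/2 = 2.5 sts per in.
collar: 18.5 × 2.5 = 46.25 → 46.
front: 21.5 × 2.5 = 53.75 → 54.
hood: 24.5 × 2.5 = 61.25 → 61.
back: 19.5 × 2.5 = 48.75 → 49.

collar 46; front 54; hood 61; back 49.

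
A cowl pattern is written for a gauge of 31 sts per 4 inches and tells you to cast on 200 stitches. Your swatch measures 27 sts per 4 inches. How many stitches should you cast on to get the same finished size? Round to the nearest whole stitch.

CO 174 sts.

Scale factor = 27 / 31 = 0.871.
200 × 27 / 31 = 174.19 sts.
→ 174 sts.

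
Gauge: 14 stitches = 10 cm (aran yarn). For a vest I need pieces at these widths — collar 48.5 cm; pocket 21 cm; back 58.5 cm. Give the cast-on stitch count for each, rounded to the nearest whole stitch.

collar 68; pocket 29; back 82.

Rate = 14/10 = 1.4 sts per cm.
collar: 48.5 × 1.4 = 67.90 → 68.
pocket: 21 × 1.4 = 29.40 → 29.
back: 58.5 × 1.4 = 81.90 → 82.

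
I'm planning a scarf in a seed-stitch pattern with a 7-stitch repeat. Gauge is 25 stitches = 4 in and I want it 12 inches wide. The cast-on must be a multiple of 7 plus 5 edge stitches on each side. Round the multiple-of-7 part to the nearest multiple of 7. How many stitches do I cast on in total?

Cast on 73 stitches.

25 / 4 = 6.25 sts per inch.
12 × 6.25 = 75.00 sts.
Less 10 edge sts → 65.00 for the repeat.
Nearest multiple of 7: 63.
Add back 10 edge sts → 73.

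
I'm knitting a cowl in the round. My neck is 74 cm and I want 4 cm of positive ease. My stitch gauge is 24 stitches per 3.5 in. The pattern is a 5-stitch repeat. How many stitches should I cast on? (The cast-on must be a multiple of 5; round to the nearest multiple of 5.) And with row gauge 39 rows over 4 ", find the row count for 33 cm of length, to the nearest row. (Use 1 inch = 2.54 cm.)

Cast on 210 stitches; work 127 rows.

Finished = 74 + 4 = 78 cm.
78 cm × 1/2.54 = 30.71 inches.
24/3.5 = 6.857 sts per in; 30.71 × 6.857 = 210.57 sts.
Nearest multiple of 5 → 210.
33 cm = 12.99 inches; × 9.75 = 126.67 → 127 rows.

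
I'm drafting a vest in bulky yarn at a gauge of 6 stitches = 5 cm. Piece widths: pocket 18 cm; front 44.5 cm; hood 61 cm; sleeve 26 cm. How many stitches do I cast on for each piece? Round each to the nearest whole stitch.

Rate = 6/5 = 1.2 sts per cm.
pocket: 18 × 1.2 = 21.60 → 22.
front: 44.5 × 1.2 = 53.40 → 53.
hood: 61 × 1.2 = 73.20 → 73.
sleeve: 26 × 1.2 = 31.20 → 31.

pocket 22; front 53; hood 73; sleeve 31.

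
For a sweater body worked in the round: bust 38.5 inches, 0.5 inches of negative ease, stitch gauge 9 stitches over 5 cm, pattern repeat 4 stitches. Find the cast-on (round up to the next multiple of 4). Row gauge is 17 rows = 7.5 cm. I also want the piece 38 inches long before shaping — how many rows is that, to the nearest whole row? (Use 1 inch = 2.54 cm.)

Cast on 176 stitches; work 219 rows.

Finished = 38.5 − 0.5 = 38 inches.
38 inches × 2.54 = 96.52 cm.
9/5 = 1.8 sts per cm; 96.52 × 1.8 = 173.74 sts.
Next multiple of 4 → 176.
38 inches = 96.52 cm; × 2.267 = 218.78 → 219 rows.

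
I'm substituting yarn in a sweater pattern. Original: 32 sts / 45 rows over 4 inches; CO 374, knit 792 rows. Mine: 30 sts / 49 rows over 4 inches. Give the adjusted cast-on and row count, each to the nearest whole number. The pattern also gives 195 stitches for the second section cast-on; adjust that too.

Stitches: 374 × 30/32 = 350.62 → 351.
Rows: 792 × 49/45 = 862.40 → 862.
second section cast-on: 195 × 30/32 = 182.81 → 183.

Cast on 351 stitches; work 862 rows; second section cast-on 183 stitches.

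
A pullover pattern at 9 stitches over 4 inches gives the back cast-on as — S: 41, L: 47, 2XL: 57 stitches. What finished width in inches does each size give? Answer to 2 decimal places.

9/4 = 2.25 sts per in.
S: 41 / 2.25 = 18.222 → 18.22 in.
L: 47 / 2.25 = 20.889 → 20.89 in.
2XL: 57 / 2.25 = 25.333 → 25.33 in.

S 18.22 inches; L 20.89 inches; 2XL 25.33 inches.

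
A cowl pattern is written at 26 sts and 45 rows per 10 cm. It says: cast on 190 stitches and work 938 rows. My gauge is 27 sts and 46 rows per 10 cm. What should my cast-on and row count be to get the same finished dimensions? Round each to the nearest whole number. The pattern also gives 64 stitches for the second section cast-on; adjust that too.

Stitches: 190 × 27/26 = 197.31 → 197.
Rows: 938 × 46/45 = 958.84 → 959.
second section cast-on: 64 × 27/26 = 66.46 → 66.

Cast on 197 stitches; work 959 rows; second section cast-on 66 stitches.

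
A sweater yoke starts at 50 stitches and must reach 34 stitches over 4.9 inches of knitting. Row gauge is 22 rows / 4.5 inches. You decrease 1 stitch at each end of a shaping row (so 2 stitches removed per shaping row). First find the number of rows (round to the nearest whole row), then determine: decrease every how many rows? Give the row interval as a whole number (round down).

Rows = 4.9 × 4.889 = 24.0 → 24 rows.
Stitches to remove: 16 → 8 shaping rows (at 2 st each).
24 / 8 = 3.00 → every 3 rows.

Decrease every 3rd row.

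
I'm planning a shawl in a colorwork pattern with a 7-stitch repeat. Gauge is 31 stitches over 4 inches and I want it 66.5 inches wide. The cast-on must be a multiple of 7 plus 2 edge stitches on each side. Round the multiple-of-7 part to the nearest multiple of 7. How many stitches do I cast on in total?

31 / 4 = 7.75 sts per inch.
66.5 × 7.75 = 515.38 sts.
Less 4 edge sts → 511.38 for the repeat.
Nearest multiple of 7: 511.
Add back 4 edge sts → 515.

CO 515 sts.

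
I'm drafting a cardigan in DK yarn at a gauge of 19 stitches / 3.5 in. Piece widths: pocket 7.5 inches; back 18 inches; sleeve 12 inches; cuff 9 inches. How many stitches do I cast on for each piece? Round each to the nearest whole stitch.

Rate = 19/3.5 = 5.429 sts per in.
pocket: 7.5 × 5.429 = 40.71 → 41.
back: 18 × 5.429 = 97.71 → 98.
sleeve: 12 × 5.429 = 65.14 → 65.
cuff: 9 × 5.429 = 48.86 → 49.

pocket 41; back 98; sleeve 65; cuff 49.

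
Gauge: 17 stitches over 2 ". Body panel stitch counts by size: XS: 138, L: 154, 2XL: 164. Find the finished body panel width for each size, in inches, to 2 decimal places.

XS 16.24 inches; L 18.12 inches; 2XL 19.29 inches.

17/2 = 8.5 sts per in.
XS: 138 / 8.5 = 16.235 → 16.24 in.
L: 154 / 8.5 = 18.118 → 18.12 in.
2XL: 164 / 8.5 = 19.294 → 19.29 in.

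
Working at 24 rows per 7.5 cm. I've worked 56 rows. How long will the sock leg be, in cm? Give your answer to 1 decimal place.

17.5 cm.

24 rows / 7.5 cm = 3.2 rows per cm.
56 / 3.2 = 17.50 cm.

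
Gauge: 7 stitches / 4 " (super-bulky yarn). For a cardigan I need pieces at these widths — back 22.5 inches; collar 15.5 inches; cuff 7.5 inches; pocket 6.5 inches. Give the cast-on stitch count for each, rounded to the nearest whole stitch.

back 39; collar 27; cuff 13; pocket 11.

Rate = 7/4 = 1.75 sts per in.
back: 22.5 × 1.75 = 39.38 → 39.
collar: 15.5 × 1.75 = 27.12 → 27.
cuff: 7.5 × 1.75 = 13.12 → 13.
pocket: 6.5 × 1.75 = 11.38 → 11.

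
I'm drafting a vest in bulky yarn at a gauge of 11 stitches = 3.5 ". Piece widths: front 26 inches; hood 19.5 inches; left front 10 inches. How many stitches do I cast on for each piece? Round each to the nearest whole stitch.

front 82; hood 61; left front 31.

Rate = 11/3.5 = 3.143 sts per in.
front: 26 × 3.143 = 81.71 → 82.
hood: 19.5 × 3.143 = 61.29 → 61.
left front: 10 × 3.143 = 31.43 → 31.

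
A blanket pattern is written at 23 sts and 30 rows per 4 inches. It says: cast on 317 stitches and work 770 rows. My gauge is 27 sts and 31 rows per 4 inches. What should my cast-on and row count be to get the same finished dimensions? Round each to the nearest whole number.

Cast on 372 stitches; work 796 rows.

Stitches: 317 × 27/23 = 372.13 → 372.
Rows: 770 × 31/30 = 795.67 → 796.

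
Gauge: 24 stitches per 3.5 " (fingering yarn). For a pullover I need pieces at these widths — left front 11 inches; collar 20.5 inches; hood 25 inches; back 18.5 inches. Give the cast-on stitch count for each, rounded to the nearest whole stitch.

Rate = 24/3.5 = 6.857 sts per in.
left front: 11 × 6.857 = 75.43 → 75.
collar: 20.5 × 6.857 = 140.57 → 141.
hood: 25 × 6.857 = 171.43 → 171.
back: 18.5 × 6.857 = 126.86 → 127.

left front 75; collar 141; hood 171; back 127.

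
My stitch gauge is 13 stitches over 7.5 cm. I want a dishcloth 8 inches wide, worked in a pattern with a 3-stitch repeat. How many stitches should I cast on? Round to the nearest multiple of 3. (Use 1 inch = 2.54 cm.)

8 in = 8 × 2.54 = 20.32 cm.
13 / 7.5 = 1.733 sts/cm.
20.32 × 1.733 = 35.22 sts.
→ 36.

36 stitches.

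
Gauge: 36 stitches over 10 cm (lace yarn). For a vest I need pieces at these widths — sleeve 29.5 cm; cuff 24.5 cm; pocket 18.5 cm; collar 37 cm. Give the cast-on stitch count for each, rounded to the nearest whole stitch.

Rate = 36/10 = 3.6 sts per cm.
sleeve: 29.5 × 3.6 = 106.20 → 106.
cuff: 24.5 × 3.6 = 88.20 → 88.
pocket: 18.5 × 3.6 = 66.60 → 67.
collar: 37 × 3.6 = 133.20 → 133.

sleeve 106; cuff 88; pocket 67; collar 133.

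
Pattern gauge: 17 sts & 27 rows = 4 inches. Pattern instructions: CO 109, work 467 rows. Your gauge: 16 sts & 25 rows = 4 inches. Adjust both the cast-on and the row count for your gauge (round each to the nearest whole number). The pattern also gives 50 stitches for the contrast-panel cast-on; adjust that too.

Cast on 103 stitches; work 432 rows; contrast-panel cast-on 47 stitches.

Stitches: 109 × 16/17 = 102.59 → 103.
Rows: 467 × 25/27 = 432.41 → 432.
contrast-panel cast-on: 50 × 16/17 = 47.06 → 47.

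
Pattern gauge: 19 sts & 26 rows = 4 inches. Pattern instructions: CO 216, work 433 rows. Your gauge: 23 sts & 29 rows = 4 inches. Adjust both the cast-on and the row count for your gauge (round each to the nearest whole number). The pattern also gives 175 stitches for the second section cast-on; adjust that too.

Cast on 261 stitches; work 483 rows; second section cast-on 212 stitches.

Stitches: 216 × 23/19 = 261.47 → 261.
Rows: 433 × 29/26 = 482.96 → 483.
second section cast-on: 175 × 23/19 = 211.84 → 212.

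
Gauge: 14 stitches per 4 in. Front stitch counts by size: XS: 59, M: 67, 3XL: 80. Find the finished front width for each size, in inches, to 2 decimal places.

XS 16.86 inches; M 19.14 inches; 3XL 22.86 inches.

14/4 = 3.5 sts per in.
XS: 59 / 3.5 = 16.857 → 16.86 in.
M: 67 / 3.5 = 19.143 → 19.14 in.
3XL: 80 / 3.5 = 22.857 → 22.86 in.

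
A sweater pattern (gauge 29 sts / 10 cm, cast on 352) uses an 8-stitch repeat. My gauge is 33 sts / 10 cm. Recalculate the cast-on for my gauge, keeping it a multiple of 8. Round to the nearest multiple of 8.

Cast on 400 stitches.

352 × 33 / 29 = 400.55.
Nearest multiple of 8: 400.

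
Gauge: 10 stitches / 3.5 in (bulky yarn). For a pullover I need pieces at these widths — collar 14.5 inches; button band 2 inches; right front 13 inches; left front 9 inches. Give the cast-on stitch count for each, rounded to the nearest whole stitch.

collar 41; button band 6; right front 37; left front 26.

Rate = 10/3.5 = 2.857 sts per in.
collar: 14.5 × 2.857 = 41.43 → 41.
button band: 2 × 2.857 = 5.71 → 6.
right front: 13 × 2.857 = 37.14 → 37.
left front: 9 × 2.857 = 25.71 → 26.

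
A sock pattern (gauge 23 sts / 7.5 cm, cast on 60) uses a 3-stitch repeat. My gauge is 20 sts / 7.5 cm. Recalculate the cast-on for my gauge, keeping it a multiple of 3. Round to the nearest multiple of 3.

51 stitches.

60 × 20 / 23 = 52.17.
Nearest multiple of 3: 51.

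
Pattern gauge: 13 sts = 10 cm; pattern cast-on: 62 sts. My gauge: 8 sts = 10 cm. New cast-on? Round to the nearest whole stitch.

Scale factor = 8 / 13 = 0.615.
62 × 8 / 13 = 38.15 sts.
→ 38 sts.

CO 38 sts.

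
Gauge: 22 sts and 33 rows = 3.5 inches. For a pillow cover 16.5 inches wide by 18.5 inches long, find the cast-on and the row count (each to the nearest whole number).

Cast on 104 stitches and work 174 rows.

Stitch gauge = 22/3.5 = 6.286 sts/in; 16.5 × 6.286 = 103.71 → 104 sts.
Row gauge = 33/3.5 = 9.429 rows/in; 18.5 × 9.429 = 174.43 → 174 rows.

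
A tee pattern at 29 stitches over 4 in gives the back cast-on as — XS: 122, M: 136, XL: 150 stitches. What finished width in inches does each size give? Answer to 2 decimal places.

29/4 = 7.25 sts per in.
XS: 122 / 7.25 = 16.828 → 16.83 in.
M: 136 / 7.25 = 18.759 → 18.76 in.
XL: 150 / 7.25 = 20.690 → 20.69 in.

XS 16.83 inches; M 18.76 inches; XL 20.69 inches.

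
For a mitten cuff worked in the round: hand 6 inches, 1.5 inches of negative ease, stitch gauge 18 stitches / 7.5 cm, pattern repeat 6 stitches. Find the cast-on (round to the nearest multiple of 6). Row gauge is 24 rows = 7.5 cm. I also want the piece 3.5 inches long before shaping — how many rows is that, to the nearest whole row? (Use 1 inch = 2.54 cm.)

Finished = 6 − 1.5 = 4.5 inches.
4.5 inches × 2.54 = 11.43 cm.
18/7.5 = 2.4 sts per cm; 11.43 × 2.4 = 27.43 sts.
Nearest multiple of 6 → 30.
3.5 inches = 8.89 cm; × 3.2 = 28.45 → 28 rows.

Cast on 30 stitches; work 28 rows.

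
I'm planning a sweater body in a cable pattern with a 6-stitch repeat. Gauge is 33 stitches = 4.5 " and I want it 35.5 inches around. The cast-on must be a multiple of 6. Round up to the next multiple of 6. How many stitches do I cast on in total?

33 / 4.5 = 7.333 sts per inch.
35.5 × 7.333 = 260.33 sts.
Next multiple of 6: 264.

Cast on 264 stitches.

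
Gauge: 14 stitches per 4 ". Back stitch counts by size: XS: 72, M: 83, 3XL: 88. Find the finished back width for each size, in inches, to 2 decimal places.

14/4 = 3.5 sts per in.
XS: 72 / 3.5 = 20.571 → 20.57 in.
M: 83 / 3.5 = 23.714 → 23.71 in.
3XL: 88 / 3.5 = 25.143 → 25.14 in.

XS 20.57 inches; M 23.71 inches; 3XL 25.14 inches.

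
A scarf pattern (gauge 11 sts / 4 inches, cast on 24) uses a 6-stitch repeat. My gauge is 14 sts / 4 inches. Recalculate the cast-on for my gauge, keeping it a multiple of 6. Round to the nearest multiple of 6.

24 × 14 / 11 = 30.55.
Nearest multiple of 6: 30.

Cast on 30 stitches.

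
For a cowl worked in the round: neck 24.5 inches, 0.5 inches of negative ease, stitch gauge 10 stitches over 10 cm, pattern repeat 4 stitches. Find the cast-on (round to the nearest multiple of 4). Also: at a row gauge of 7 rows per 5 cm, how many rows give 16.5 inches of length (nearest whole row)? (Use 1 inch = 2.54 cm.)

Cast on 60 stitches; work 59 rows.

Finished = 24.5 − 0.5 = 24 inches.
24 inches × 2.54 = 60.96 cm.
10/10 = 1 sts per cm; 60.96 × 1 = 60.96 sts.
Nearest multiple of 4 → 60.
16.5 inches = 41.91 cm; × 1.4 = 58.67 → 59 rows.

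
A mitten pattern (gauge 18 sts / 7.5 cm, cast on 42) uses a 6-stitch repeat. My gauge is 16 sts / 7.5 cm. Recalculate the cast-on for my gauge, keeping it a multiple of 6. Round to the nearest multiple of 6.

42 × 16 / 18 = 37.33.
Nearest multiple of 6: 36.

Cast on 36 stitches.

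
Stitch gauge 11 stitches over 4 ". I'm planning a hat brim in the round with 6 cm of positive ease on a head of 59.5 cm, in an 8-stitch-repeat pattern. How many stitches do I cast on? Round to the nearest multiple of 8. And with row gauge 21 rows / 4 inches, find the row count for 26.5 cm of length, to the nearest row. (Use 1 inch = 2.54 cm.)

Finished = 59.5 + 6 = 65.5 cm.
65.5 cm × 1/2.54 = 25.79 inches.
11/4 = 2.75 sts per in; 25.79 × 2.75 = 70.92 sts.
Nearest multiple of 8 → 72.
26.5 cm = 10.43 inches; × 5.25 = 54.77 → 55 rows.

Cast on 72 stitches; work 55 rows.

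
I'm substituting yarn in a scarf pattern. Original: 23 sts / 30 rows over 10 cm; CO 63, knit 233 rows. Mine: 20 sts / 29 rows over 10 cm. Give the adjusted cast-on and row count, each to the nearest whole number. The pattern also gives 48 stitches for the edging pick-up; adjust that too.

Cast on 55 stitches; work 225 rows; edging pick-up 42 stitches.

Stitches: 63 × 20/23 = 54.78 → 55.
Rows: 233 × 29/30 = 225.23 → 225.
edging pick-up: 48 × 20/23 = 41.74 → 42.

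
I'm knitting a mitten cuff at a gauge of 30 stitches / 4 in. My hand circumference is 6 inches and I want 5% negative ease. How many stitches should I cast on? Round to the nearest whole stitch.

Cast on 43 stitches.

Finished = 6 × 0.95 = 5.70 in.
30 / 4 = 7.5 sts per inch.
5.70 × 7.5 = 42.75 sts.
→ 43 sts.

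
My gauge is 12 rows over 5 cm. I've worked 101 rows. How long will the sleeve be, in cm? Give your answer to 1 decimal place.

42.1 cm.

12 rows / 5 cm = 2.4 rows per cm.
101 / 2.4 = 42.08 cm.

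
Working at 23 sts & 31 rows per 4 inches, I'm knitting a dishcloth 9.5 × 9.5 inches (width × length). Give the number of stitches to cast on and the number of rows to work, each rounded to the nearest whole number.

Cast on 55 stitches and work 74 rows.

Stitch gauge = 23/4 = 5.75 sts/in; 9.5 × 5.75 = 54.62 → 55 sts.
Row gauge = 31/4 = 7.75 rows/in; 9.5 × 7.75 = 73.62 → 74 rows.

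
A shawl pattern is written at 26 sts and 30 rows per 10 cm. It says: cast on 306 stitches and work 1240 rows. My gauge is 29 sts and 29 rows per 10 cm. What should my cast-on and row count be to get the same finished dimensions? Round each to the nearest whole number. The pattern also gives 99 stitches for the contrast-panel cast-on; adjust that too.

Stitches: 306 × 29/26 = 341.31 → 341.
Rows: 1240 × 29/30 = 1198.67 → 1199.
contrast-panel cast-on: 99 × 29/26 = 110.42 → 110.

Cast on 341 stitches; work 1199 rows; contrast-panel cast-on 110 stitches.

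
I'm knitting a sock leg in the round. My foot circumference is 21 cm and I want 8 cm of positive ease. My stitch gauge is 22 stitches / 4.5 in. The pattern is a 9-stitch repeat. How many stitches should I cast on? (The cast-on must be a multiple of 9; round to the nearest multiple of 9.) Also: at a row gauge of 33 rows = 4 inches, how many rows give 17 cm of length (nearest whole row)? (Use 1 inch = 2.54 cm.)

Finished = 21 + 8 = 29 cm.
29 cm × 1/2.54 = 11.42 inches.
22/4.5 = 4.889 sts per in; 11.42 × 4.889 = 55.82 sts.
Nearest multiple of 9 → 54.
17 cm = 6.69 inches; × 8.25 = 55.22 → 55 rows.

Cast on 54 stitches; work 55 rows.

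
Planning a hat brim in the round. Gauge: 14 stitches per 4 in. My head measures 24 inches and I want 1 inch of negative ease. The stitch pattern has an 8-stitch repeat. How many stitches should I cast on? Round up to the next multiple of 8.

CO 88 sts.

Finished = 24 − 1 = 23 inches.
14 / 4 = 3.5 sts/in.
23 × 3.5 = 80.50 sts.
Next multiple of 8: 88.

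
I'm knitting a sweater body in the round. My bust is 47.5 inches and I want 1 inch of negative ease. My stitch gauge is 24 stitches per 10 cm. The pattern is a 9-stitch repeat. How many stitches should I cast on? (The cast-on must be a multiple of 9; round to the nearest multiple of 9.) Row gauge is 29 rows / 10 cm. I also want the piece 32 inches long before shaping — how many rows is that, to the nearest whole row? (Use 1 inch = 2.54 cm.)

Finished = 47.5 − 1 = 46.5 inches.
46.5 inches × 2.54 = 118.11 cm.
24/10 = 2.4 sts per cm; 118.11 × 2.4 = 283.46 sts.
Nearest multiple of 9 → 279.
32 inches = 81.28 cm; × 2.9 = 235.71 → 236 rows.

Cast on 279 stitches; work 236 rows.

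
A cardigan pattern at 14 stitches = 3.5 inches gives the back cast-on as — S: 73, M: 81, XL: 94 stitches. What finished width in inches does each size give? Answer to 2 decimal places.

14/3.5 = 4 sts per in.
S: 73 / 4 = 18.250 → 18.25 in.
M: 81 / 4 = 20.250 → 20.25 in.
XL: 94 / 4 = 23.500 → 23.50 in.

S 18.25 inches; M 20.25 inches; XL 23.50 inches.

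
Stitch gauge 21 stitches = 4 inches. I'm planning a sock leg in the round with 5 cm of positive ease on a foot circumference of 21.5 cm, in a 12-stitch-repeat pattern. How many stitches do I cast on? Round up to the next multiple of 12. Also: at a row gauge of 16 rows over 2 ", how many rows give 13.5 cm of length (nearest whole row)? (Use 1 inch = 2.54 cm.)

Finished = 21.5 + 5 = 26.5 cm.
26.5 cm × 1/2.54 = 10.43 inches.
21/4 = 5.25 sts per in; 10.43 × 5.25 = 54.77 sts.
Next multiple of 12 → 60.
13.5 cm = 5.31 inches; × 8 = 42.52 → 43 rows.

Cast on 60 stitches; work 43 rows.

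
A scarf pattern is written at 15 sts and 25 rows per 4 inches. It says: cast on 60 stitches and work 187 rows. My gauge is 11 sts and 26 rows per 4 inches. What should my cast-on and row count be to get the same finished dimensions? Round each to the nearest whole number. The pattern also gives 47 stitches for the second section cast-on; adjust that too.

Cast on 44 stitches; work 194 rows; second section cast-on 34 stitches.

Stitches: 60 × 11/15 = 44.00 → 44.
Rows: 187 × 26/25 = 194.48 → 194.
second section cast-on: 47 × 11/15 = 34.47 → 34.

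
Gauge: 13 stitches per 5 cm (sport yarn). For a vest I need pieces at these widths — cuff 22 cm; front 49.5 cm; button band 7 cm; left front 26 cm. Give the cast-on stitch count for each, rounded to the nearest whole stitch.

cuff 57; front 129; button band 18; left front 68.

Rate = 13/5 = 2.6 sts per cm.
cuff: 22 × 2.6 = 57.20 → 57.
front: 49.5 × 2.6 = 128.70 → 129.
button band: 7 × 2.6 = 18.20 → 18.
left front: 26 × 2.6 = 67.60 → 68.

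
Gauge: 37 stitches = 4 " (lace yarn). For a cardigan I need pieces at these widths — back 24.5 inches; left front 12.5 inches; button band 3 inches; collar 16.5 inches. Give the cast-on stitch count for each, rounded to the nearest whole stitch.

back 227; left front 116; button band 28; collar 153.

Rate = 37/4 = 9.25 sts per in.
back: 24.5 × 9.25 = 226.62 → 227.
left front: 12.5 × 9.25 = 115.62 → 116.
button band: 3 × 9.25 = 27.75 → 28.
collar: 16.5 × 9.25 = 152.62 → 153.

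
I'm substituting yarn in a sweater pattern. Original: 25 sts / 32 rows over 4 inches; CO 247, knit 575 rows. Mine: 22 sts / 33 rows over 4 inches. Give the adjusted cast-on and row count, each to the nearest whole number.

Cast on 217 stitches; work 593 rows.

Stitches: 247 × 22/25 = 217.36 → 217.
Rows: 575 × 33/32 = 592.97 → 593.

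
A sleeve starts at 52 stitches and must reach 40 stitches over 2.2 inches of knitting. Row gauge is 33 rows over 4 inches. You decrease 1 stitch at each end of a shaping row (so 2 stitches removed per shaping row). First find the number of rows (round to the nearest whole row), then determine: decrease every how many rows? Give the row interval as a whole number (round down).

Rows = 2.2 × 8.25 = 18.2 → 18 rows.
Stitches to remove: 12 → 6 shaping rows (at 2 st each).
18 / 6 = 3.00 → every 3 rows.

Decrease every 3rd row.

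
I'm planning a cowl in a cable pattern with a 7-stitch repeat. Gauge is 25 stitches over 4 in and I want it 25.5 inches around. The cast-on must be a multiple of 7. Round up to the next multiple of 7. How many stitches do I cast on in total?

CO 161 sts.

25 / 4 = 6.25 sts per inch.
25.5 × 6.25 = 159.38 sts.
Next multiple of 7: 161.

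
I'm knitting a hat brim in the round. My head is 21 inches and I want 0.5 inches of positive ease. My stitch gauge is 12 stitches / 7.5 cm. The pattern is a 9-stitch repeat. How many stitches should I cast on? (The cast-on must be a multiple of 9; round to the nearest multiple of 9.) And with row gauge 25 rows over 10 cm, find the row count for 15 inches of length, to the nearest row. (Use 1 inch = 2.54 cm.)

Cast on 90 stitches; work 95 rows.

Finished = 21 + 0.5 = 21.5 inches.
21.5 inches × 2.54 = 54.61 cm.
12/7.5 = 1.6 sts per cm; 54.61 × 1.6 = 87.38 sts.
Nearest multiple of 9 → 90.
15 inches = 38.10 cm; × 2.5 = 95.25 → 95 rows.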